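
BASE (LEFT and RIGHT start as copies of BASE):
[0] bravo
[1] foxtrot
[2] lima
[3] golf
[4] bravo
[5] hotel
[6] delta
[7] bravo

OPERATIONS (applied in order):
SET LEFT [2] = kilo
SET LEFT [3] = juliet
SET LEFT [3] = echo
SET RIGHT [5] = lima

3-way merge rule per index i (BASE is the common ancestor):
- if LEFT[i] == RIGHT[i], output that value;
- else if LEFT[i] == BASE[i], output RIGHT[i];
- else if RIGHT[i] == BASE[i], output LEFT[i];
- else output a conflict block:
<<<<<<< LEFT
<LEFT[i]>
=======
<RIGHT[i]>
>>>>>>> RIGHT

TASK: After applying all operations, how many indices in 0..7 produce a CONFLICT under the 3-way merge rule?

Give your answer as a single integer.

Answer: 0

Derivation:
Final LEFT:  [bravo, foxtrot, kilo, echo, bravo, hotel, delta, bravo]
Final RIGHT: [bravo, foxtrot, lima, golf, bravo, lima, delta, bravo]
i=0: L=bravo R=bravo -> agree -> bravo
i=1: L=foxtrot R=foxtrot -> agree -> foxtrot
i=2: L=kilo, R=lima=BASE -> take LEFT -> kilo
i=3: L=echo, R=golf=BASE -> take LEFT -> echo
i=4: L=bravo R=bravo -> agree -> bravo
i=5: L=hotel=BASE, R=lima -> take RIGHT -> lima
i=6: L=delta R=delta -> agree -> delta
i=7: L=bravo R=bravo -> agree -> bravo
Conflict count: 0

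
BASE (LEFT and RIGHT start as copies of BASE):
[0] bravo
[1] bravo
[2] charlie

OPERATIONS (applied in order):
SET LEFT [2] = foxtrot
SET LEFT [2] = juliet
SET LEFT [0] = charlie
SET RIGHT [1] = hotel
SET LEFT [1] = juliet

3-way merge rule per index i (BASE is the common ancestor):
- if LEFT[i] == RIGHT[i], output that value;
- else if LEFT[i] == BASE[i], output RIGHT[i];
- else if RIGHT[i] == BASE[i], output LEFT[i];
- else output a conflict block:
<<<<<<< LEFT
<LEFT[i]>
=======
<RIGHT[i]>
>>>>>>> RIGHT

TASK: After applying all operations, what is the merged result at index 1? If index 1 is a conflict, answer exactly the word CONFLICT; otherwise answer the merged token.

Final LEFT:  [charlie, juliet, juliet]
Final RIGHT: [bravo, hotel, charlie]
i=0: L=charlie, R=bravo=BASE -> take LEFT -> charlie
i=1: BASE=bravo L=juliet R=hotel all differ -> CONFLICT
i=2: L=juliet, R=charlie=BASE -> take LEFT -> juliet
Index 1 -> CONFLICT

Answer: CONFLICT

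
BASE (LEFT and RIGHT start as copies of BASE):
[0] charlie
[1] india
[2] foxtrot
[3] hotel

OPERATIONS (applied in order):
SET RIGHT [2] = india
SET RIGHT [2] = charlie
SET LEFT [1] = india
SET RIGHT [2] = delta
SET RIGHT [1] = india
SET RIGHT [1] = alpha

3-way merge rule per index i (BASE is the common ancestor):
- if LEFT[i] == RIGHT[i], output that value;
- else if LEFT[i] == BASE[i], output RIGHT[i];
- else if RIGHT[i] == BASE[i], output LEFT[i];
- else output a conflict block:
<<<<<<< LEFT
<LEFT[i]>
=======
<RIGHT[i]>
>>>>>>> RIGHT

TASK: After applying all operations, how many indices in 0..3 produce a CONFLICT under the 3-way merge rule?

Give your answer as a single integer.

Final LEFT:  [charlie, india, foxtrot, hotel]
Final RIGHT: [charlie, alpha, delta, hotel]
i=0: L=charlie R=charlie -> agree -> charlie
i=1: L=india=BASE, R=alpha -> take RIGHT -> alpha
i=2: L=foxtrot=BASE, R=delta -> take RIGHT -> delta
i=3: L=hotel R=hotel -> agree -> hotel
Conflict count: 0

Answer: 0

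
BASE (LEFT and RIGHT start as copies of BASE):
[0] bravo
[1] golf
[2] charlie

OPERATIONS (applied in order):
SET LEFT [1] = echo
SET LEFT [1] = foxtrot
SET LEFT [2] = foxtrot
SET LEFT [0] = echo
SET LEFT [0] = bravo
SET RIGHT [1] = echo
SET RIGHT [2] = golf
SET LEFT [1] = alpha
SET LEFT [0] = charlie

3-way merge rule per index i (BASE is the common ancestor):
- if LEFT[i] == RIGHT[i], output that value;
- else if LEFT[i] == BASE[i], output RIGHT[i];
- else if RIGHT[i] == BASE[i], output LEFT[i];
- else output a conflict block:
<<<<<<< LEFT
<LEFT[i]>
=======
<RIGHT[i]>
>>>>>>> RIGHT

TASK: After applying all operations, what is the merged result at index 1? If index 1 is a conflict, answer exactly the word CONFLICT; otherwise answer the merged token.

Final LEFT:  [charlie, alpha, foxtrot]
Final RIGHT: [bravo, echo, golf]
i=0: L=charlie, R=bravo=BASE -> take LEFT -> charlie
i=1: BASE=golf L=alpha R=echo all differ -> CONFLICT
i=2: BASE=charlie L=foxtrot R=golf all differ -> CONFLICT
Index 1 -> CONFLICT

Answer: CONFLICT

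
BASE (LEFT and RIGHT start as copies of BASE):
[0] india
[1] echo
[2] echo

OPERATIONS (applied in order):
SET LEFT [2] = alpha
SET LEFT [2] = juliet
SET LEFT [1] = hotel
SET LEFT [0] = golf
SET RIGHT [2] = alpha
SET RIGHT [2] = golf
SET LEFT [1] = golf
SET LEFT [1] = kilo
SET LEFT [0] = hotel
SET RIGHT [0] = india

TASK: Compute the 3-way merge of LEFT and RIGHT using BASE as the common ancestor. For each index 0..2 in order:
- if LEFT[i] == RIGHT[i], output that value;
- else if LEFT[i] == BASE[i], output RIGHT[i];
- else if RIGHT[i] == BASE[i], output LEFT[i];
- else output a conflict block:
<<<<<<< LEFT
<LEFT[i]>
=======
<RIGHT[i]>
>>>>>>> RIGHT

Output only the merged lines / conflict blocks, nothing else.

Final LEFT:  [hotel, kilo, juliet]
Final RIGHT: [india, echo, golf]
i=0: L=hotel, R=india=BASE -> take LEFT -> hotel
i=1: L=kilo, R=echo=BASE -> take LEFT -> kilo
i=2: BASE=echo L=juliet R=golf all differ -> CONFLICT

Answer: hotel
kilo
<<<<<<< LEFT
juliet
=======
golf
>>>>>>> RIGHT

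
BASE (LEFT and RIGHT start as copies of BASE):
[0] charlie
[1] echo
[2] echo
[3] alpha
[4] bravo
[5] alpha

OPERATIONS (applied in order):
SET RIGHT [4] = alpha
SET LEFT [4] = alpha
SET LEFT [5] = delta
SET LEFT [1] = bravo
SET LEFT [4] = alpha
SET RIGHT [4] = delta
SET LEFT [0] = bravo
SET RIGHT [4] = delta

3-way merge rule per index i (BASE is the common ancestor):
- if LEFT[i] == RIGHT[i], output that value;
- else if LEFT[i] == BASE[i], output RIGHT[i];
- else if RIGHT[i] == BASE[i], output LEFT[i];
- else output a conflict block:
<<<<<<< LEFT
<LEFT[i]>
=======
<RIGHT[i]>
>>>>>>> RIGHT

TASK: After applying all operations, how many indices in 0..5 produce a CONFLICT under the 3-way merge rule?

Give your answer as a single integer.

Answer: 1

Derivation:
Final LEFT:  [bravo, bravo, echo, alpha, alpha, delta]
Final RIGHT: [charlie, echo, echo, alpha, delta, alpha]
i=0: L=bravo, R=charlie=BASE -> take LEFT -> bravo
i=1: L=bravo, R=echo=BASE -> take LEFT -> bravo
i=2: L=echo R=echo -> agree -> echo
i=3: L=alpha R=alpha -> agree -> alpha
i=4: BASE=bravo L=alpha R=delta all differ -> CONFLICT
i=5: L=delta, R=alpha=BASE -> take LEFT -> delta
Conflict count: 1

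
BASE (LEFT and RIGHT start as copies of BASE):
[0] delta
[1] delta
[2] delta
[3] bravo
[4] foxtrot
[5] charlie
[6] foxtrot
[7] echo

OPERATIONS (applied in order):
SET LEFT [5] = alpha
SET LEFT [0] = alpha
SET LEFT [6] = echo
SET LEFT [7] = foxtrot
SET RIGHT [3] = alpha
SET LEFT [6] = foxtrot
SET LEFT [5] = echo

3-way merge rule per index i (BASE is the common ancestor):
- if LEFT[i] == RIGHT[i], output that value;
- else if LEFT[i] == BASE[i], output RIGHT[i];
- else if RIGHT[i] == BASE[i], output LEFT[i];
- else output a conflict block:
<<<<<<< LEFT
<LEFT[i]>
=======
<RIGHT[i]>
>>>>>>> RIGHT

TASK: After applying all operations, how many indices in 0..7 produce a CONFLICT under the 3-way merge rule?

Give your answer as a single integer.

Answer: 0

Derivation:
Final LEFT:  [alpha, delta, delta, bravo, foxtrot, echo, foxtrot, foxtrot]
Final RIGHT: [delta, delta, delta, alpha, foxtrot, charlie, foxtrot, echo]
i=0: L=alpha, R=delta=BASE -> take LEFT -> alpha
i=1: L=delta R=delta -> agree -> delta
i=2: L=delta R=delta -> agree -> delta
i=3: L=bravo=BASE, R=alpha -> take RIGHT -> alpha
i=4: L=foxtrot R=foxtrot -> agree -> foxtrot
i=5: L=echo, R=charlie=BASE -> take LEFT -> echo
i=6: L=foxtrot R=foxtrot -> agree -> foxtrot
i=7: L=foxtrot, R=echo=BASE -> take LEFT -> foxtrot
Conflict count: 0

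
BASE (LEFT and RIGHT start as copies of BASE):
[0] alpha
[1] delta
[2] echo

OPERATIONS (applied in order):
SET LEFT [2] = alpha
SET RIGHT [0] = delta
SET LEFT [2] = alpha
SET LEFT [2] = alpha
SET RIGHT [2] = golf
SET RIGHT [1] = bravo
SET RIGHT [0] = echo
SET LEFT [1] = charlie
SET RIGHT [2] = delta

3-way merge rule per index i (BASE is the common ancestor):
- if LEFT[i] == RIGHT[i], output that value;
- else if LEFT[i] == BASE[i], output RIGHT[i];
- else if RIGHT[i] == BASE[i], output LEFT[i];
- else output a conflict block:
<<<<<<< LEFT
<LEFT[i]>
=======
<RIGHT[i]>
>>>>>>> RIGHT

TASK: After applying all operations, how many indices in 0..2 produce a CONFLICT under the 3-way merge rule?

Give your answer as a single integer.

Answer: 2

Derivation:
Final LEFT:  [alpha, charlie, alpha]
Final RIGHT: [echo, bravo, delta]
i=0: L=alpha=BASE, R=echo -> take RIGHT -> echo
i=1: BASE=delta L=charlie R=bravo all differ -> CONFLICT
i=2: BASE=echo L=alpha R=delta all differ -> CONFLICT
Conflict count: 2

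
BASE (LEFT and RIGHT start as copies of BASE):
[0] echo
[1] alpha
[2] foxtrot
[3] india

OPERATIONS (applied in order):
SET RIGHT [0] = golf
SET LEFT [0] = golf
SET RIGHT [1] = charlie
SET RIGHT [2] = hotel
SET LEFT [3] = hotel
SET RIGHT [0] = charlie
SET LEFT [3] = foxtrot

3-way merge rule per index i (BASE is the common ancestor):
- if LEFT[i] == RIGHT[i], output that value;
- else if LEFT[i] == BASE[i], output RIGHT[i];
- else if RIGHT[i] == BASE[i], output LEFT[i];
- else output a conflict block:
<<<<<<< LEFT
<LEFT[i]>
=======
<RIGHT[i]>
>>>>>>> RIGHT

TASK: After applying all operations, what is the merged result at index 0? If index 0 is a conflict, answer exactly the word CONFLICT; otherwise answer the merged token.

Answer: CONFLICT

Derivation:
Final LEFT:  [golf, alpha, foxtrot, foxtrot]
Final RIGHT: [charlie, charlie, hotel, india]
i=0: BASE=echo L=golf R=charlie all differ -> CONFLICT
i=1: L=alpha=BASE, R=charlie -> take RIGHT -> charlie
i=2: L=foxtrot=BASE, R=hotel -> take RIGHT -> hotel
i=3: L=foxtrot, R=india=BASE -> take LEFT -> foxtrot
Index 0 -> CONFLICT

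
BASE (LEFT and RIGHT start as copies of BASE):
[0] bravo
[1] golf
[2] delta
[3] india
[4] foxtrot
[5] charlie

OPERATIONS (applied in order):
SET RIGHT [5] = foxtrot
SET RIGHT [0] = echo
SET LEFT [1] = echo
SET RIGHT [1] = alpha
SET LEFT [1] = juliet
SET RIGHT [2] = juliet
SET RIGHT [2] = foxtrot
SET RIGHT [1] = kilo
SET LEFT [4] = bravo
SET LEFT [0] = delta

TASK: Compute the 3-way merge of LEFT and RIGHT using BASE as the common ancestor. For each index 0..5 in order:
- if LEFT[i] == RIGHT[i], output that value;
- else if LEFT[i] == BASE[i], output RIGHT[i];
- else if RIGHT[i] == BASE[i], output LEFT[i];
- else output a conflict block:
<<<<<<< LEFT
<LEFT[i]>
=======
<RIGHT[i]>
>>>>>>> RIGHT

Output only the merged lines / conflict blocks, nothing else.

Answer: <<<<<<< LEFT
delta
=======
echo
>>>>>>> RIGHT
<<<<<<< LEFT
juliet
=======
kilo
>>>>>>> RIGHT
foxtrot
india
bravo
foxtrot

Derivation:
Final LEFT:  [delta, juliet, delta, india, bravo, charlie]
Final RIGHT: [echo, kilo, foxtrot, india, foxtrot, foxtrot]
i=0: BASE=bravo L=delta R=echo all differ -> CONFLICT
i=1: BASE=golf L=juliet R=kilo all differ -> CONFLICT
i=2: L=delta=BASE, R=foxtrot -> take RIGHT -> foxtrot
i=3: L=india R=india -> agree -> india
i=4: L=bravo, R=foxtrot=BASE -> take LEFT -> bravo
i=5: L=charlie=BASE, R=foxtrot -> take RIGHT -> foxtrot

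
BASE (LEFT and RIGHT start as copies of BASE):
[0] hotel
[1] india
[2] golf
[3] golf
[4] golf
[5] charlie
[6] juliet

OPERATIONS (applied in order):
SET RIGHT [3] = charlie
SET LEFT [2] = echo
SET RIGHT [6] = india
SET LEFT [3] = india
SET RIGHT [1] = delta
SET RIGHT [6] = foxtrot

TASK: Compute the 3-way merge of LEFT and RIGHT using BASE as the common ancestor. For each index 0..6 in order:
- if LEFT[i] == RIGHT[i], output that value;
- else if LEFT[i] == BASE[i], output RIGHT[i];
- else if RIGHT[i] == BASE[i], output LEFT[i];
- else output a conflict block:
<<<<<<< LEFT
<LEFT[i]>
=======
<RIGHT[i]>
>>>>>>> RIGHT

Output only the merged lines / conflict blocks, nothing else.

Final LEFT:  [hotel, india, echo, india, golf, charlie, juliet]
Final RIGHT: [hotel, delta, golf, charlie, golf, charlie, foxtrot]
i=0: L=hotel R=hotel -> agree -> hotel
i=1: L=india=BASE, R=delta -> take RIGHT -> delta
i=2: L=echo, R=golf=BASE -> take LEFT -> echo
i=3: BASE=golf L=india R=charlie all differ -> CONFLICT
i=4: L=golf R=golf -> agree -> golf
i=5: L=charlie R=charlie -> agree -> charlie
i=6: L=juliet=BASE, R=foxtrot -> take RIGHT -> foxtrot

Answer: hotel
delta
echo
<<<<<<< LEFT
india
=======
charlie
>>>>>>> RIGHT
golf
charlie
foxtrot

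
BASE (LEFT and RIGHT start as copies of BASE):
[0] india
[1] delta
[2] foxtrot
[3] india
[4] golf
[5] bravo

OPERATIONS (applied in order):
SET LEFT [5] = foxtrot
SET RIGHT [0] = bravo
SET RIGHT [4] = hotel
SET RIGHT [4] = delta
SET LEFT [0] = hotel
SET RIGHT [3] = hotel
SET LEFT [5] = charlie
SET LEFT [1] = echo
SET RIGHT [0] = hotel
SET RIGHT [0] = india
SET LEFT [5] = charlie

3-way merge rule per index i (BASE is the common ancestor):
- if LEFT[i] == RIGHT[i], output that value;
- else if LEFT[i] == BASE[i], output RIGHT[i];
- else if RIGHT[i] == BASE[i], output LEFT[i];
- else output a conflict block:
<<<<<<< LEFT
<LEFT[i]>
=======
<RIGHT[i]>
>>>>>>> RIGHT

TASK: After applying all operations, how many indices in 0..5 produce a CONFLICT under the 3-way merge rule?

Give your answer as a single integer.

Final LEFT:  [hotel, echo, foxtrot, india, golf, charlie]
Final RIGHT: [india, delta, foxtrot, hotel, delta, bravo]
i=0: L=hotel, R=india=BASE -> take LEFT -> hotel
i=1: L=echo, R=delta=BASE -> take LEFT -> echo
i=2: L=foxtrot R=foxtrot -> agree -> foxtrot
i=3: L=india=BASE, R=hotel -> take RIGHT -> hotel
i=4: L=golf=BASE, R=delta -> take RIGHT -> delta
i=5: L=charlie, R=bravo=BASE -> take LEFT -> charlie
Conflict count: 0

Answer: 0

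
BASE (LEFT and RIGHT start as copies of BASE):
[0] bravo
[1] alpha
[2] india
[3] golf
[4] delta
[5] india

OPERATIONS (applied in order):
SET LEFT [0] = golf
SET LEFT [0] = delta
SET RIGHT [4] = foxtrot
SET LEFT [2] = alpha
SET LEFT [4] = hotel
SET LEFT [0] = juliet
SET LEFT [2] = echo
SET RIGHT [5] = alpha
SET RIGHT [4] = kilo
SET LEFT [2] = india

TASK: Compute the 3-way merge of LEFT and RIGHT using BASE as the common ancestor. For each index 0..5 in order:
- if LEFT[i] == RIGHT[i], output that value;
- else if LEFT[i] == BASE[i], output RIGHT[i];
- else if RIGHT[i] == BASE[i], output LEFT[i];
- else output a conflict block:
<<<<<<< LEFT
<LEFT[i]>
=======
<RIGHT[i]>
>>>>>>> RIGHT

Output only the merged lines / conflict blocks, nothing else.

Final LEFT:  [juliet, alpha, india, golf, hotel, india]
Final RIGHT: [bravo, alpha, india, golf, kilo, alpha]
i=0: L=juliet, R=bravo=BASE -> take LEFT -> juliet
i=1: L=alpha R=alpha -> agree -> alpha
i=2: L=india R=india -> agree -> india
i=3: L=golf R=golf -> agree -> golf
i=4: BASE=delta L=hotel R=kilo all differ -> CONFLICT
i=5: L=india=BASE, R=alpha -> take RIGHT -> alpha

Answer: juliet
alpha
india
golf
<<<<<<< LEFT
hotel
=======
kilo
>>>>>>> RIGHT
alpha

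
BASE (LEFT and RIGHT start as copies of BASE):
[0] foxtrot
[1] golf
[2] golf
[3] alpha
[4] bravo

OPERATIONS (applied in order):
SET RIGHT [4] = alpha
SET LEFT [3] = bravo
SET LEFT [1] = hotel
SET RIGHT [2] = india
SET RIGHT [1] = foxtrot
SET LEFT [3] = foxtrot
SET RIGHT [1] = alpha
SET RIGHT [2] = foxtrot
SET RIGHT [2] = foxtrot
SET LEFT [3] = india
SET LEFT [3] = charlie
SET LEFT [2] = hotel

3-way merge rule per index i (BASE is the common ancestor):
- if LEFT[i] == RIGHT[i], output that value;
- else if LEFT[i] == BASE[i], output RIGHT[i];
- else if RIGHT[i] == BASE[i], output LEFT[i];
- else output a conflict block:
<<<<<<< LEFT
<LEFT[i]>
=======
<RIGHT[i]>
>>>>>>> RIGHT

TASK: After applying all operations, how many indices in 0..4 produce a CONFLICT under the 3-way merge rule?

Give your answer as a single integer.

Final LEFT:  [foxtrot, hotel, hotel, charlie, bravo]
Final RIGHT: [foxtrot, alpha, foxtrot, alpha, alpha]
i=0: L=foxtrot R=foxtrot -> agree -> foxtrot
i=1: BASE=golf L=hotel R=alpha all differ -> CONFLICT
i=2: BASE=golf L=hotel R=foxtrot all differ -> CONFLICT
i=3: L=charlie, R=alpha=BASE -> take LEFT -> charlie
i=4: L=bravo=BASE, R=alpha -> take RIGHT -> alpha
Conflict count: 2

Answer: 2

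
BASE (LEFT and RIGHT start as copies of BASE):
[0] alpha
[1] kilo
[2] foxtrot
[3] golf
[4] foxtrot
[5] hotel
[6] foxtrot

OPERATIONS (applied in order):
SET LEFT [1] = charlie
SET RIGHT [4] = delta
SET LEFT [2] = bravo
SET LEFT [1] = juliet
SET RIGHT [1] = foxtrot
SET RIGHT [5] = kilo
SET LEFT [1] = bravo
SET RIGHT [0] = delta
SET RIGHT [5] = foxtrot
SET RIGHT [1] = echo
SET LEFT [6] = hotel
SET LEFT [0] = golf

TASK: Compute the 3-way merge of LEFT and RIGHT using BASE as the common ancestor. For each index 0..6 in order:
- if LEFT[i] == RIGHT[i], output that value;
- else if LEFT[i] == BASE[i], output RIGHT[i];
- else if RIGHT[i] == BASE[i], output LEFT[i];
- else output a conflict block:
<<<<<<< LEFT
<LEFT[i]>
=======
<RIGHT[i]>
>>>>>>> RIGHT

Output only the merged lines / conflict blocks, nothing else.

Final LEFT:  [golf, bravo, bravo, golf, foxtrot, hotel, hotel]
Final RIGHT: [delta, echo, foxtrot, golf, delta, foxtrot, foxtrot]
i=0: BASE=alpha L=golf R=delta all differ -> CONFLICT
i=1: BASE=kilo L=bravo R=echo all differ -> CONFLICT
i=2: L=bravo, R=foxtrot=BASE -> take LEFT -> bravo
i=3: L=golf R=golf -> agree -> golf
i=4: L=foxtrot=BASE, R=delta -> take RIGHT -> delta
i=5: L=hotel=BASE, R=foxtrot -> take RIGHT -> foxtrot
i=6: L=hotel, R=foxtrot=BASE -> take LEFT -> hotel

Answer: <<<<<<< LEFT
golf
=======
delta
>>>>>>> RIGHT
<<<<<<< LEFT
bravo
=======
echo
>>>>>>> RIGHT
bravo
golf
delta
foxtrot
hotel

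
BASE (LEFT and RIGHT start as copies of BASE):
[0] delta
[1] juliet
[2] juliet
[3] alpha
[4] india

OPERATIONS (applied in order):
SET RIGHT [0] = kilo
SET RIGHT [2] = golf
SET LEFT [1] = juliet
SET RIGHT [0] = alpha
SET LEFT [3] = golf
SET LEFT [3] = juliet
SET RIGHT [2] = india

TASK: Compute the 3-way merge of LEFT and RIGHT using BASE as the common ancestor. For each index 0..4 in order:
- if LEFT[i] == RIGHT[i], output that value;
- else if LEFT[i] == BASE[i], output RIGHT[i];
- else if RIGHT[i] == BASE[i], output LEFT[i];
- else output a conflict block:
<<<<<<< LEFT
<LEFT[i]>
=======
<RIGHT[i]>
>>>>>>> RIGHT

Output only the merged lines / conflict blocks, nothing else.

Final LEFT:  [delta, juliet, juliet, juliet, india]
Final RIGHT: [alpha, juliet, india, alpha, india]
i=0: L=delta=BASE, R=alpha -> take RIGHT -> alpha
i=1: L=juliet R=juliet -> agree -> juliet
i=2: L=juliet=BASE, R=india -> take RIGHT -> india
i=3: L=juliet, R=alpha=BASE -> take LEFT -> juliet
i=4: L=india R=india -> agree -> india

Answer: alpha
juliet
india
juliet
india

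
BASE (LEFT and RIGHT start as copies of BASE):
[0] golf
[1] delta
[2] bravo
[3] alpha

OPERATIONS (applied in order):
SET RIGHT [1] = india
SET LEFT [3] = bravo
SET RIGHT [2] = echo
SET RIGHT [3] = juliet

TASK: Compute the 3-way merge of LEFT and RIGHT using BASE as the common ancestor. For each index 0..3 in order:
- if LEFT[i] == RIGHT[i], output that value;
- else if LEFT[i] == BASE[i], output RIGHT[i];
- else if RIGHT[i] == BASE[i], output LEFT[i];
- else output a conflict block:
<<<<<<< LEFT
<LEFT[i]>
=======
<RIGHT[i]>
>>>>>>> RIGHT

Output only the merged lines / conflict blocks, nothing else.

Final LEFT:  [golf, delta, bravo, bravo]
Final RIGHT: [golf, india, echo, juliet]
i=0: L=golf R=golf -> agree -> golf
i=1: L=delta=BASE, R=india -> take RIGHT -> india
i=2: L=bravo=BASE, R=echo -> take RIGHT -> echo
i=3: BASE=alpha L=bravo R=juliet all differ -> CONFLICT

Answer: golf
india
echo
<<<<<<< LEFT
bravo
=======
juliet
>>>>>>> RIGHT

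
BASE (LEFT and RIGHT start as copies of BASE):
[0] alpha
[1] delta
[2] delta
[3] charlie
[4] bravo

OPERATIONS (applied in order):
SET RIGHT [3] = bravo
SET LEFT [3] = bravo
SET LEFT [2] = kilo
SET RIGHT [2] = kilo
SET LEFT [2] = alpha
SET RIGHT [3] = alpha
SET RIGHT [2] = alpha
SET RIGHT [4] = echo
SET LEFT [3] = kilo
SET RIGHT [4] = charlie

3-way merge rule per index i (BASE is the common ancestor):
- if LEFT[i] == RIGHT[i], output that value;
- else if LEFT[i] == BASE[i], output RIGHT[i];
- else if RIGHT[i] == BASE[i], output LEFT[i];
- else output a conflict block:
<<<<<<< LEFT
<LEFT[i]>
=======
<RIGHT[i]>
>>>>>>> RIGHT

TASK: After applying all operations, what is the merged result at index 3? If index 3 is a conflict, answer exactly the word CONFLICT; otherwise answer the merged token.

Answer: CONFLICT

Derivation:
Final LEFT:  [alpha, delta, alpha, kilo, bravo]
Final RIGHT: [alpha, delta, alpha, alpha, charlie]
i=0: L=alpha R=alpha -> agree -> alpha
i=1: L=delta R=delta -> agree -> delta
i=2: L=alpha R=alpha -> agree -> alpha
i=3: BASE=charlie L=kilo R=alpha all differ -> CONFLICT
i=4: L=bravo=BASE, R=charlie -> take RIGHT -> charlie
Index 3 -> CONFLICT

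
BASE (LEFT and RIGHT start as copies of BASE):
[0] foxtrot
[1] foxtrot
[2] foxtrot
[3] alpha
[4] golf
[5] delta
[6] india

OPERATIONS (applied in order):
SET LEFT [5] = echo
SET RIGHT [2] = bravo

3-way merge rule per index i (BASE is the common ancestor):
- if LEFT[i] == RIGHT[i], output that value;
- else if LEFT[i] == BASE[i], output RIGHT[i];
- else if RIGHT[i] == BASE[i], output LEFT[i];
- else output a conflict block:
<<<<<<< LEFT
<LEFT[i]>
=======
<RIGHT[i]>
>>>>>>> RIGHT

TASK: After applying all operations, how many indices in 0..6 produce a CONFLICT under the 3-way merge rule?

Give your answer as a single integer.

Final LEFT:  [foxtrot, foxtrot, foxtrot, alpha, golf, echo, india]
Final RIGHT: [foxtrot, foxtrot, bravo, alpha, golf, delta, india]
i=0: L=foxtrot R=foxtrot -> agree -> foxtrot
i=1: L=foxtrot R=foxtrot -> agree -> foxtrot
i=2: L=foxtrot=BASE, R=bravo -> take RIGHT -> bravo
i=3: L=alpha R=alpha -> agree -> alpha
i=4: L=golf R=golf -> agree -> golf
i=5: L=echo, R=delta=BASE -> take LEFT -> echo
i=6: L=india R=india -> agree -> india
Conflict count: 0

Answer: 0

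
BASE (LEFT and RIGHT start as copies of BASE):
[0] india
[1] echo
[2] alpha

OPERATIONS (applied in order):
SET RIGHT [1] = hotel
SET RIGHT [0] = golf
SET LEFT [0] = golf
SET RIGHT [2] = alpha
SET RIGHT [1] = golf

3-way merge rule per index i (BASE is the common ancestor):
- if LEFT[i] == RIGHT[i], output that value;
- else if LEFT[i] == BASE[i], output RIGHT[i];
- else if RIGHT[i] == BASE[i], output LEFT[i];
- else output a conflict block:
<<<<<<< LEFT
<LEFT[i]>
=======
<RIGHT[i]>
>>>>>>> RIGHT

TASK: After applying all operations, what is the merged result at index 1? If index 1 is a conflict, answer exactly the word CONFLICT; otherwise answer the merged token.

Answer: golf

Derivation:
Final LEFT:  [golf, echo, alpha]
Final RIGHT: [golf, golf, alpha]
i=0: L=golf R=golf -> agree -> golf
i=1: L=echo=BASE, R=golf -> take RIGHT -> golf
i=2: L=alpha R=alpha -> agree -> alpha
Index 1 -> golf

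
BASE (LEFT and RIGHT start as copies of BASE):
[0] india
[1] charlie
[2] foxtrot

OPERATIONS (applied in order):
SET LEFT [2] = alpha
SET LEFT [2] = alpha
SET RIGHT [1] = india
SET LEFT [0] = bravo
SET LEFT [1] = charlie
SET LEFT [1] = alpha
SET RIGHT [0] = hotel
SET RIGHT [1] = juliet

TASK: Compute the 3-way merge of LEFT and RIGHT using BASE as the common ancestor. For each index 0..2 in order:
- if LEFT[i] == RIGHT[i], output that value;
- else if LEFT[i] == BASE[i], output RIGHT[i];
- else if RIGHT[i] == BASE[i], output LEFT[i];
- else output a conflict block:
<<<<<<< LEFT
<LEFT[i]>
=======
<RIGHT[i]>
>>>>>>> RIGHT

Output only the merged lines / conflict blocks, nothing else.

Final LEFT:  [bravo, alpha, alpha]
Final RIGHT: [hotel, juliet, foxtrot]
i=0: BASE=india L=bravo R=hotel all differ -> CONFLICT
i=1: BASE=charlie L=alpha R=juliet all differ -> CONFLICT
i=2: L=alpha, R=foxtrot=BASE -> take LEFT -> alpha

Answer: <<<<<<< LEFT
bravo
=======
hotel
>>>>>>> RIGHT
<<<<<<< LEFT
alpha
=======
juliet
>>>>>>> RIGHT
alpha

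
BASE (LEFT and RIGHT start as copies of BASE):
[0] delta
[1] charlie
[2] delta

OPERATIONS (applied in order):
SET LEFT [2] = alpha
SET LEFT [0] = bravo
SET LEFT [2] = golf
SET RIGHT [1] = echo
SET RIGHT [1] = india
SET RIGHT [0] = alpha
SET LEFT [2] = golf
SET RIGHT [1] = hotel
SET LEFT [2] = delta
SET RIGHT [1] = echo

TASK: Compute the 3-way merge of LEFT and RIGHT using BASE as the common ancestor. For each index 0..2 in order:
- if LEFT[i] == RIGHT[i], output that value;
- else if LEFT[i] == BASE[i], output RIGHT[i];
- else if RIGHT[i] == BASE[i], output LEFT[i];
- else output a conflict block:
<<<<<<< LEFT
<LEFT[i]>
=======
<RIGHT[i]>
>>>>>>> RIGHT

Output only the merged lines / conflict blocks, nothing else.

Final LEFT:  [bravo, charlie, delta]
Final RIGHT: [alpha, echo, delta]
i=0: BASE=delta L=bravo R=alpha all differ -> CONFLICT
i=1: L=charlie=BASE, R=echo -> take RIGHT -> echo
i=2: L=delta R=delta -> agree -> delta

Answer: <<<<<<< LEFT
bravo
=======
alpha
>>>>>>> RIGHT
echo
delta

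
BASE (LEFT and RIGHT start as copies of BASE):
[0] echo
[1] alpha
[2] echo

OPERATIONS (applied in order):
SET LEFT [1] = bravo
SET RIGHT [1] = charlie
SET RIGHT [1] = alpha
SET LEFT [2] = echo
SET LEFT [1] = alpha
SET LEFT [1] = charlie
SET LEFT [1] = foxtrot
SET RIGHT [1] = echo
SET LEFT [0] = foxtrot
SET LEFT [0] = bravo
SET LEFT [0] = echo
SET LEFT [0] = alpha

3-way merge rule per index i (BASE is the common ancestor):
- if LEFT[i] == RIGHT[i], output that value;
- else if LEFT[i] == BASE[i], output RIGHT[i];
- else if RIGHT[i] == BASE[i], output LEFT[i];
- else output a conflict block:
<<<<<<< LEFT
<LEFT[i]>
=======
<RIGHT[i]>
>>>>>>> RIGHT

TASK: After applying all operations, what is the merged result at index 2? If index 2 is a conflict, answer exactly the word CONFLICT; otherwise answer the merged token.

Answer: echo

Derivation:
Final LEFT:  [alpha, foxtrot, echo]
Final RIGHT: [echo, echo, echo]
i=0: L=alpha, R=echo=BASE -> take LEFT -> alpha
i=1: BASE=alpha L=foxtrot R=echo all differ -> CONFLICT
i=2: L=echo R=echo -> agree -> echo
Index 2 -> echo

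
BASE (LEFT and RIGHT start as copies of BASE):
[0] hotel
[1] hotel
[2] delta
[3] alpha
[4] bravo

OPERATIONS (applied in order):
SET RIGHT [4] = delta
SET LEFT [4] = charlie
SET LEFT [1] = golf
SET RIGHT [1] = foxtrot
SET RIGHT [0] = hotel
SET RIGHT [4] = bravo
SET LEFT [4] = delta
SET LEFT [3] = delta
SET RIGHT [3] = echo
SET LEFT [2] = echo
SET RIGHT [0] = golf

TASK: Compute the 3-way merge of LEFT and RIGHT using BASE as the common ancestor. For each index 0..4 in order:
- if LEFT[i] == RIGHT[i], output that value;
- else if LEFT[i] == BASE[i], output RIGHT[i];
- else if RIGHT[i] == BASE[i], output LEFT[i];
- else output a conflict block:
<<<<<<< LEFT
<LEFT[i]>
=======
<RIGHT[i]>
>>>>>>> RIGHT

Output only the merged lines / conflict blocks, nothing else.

Answer: golf
<<<<<<< LEFT
golf
=======
foxtrot
>>>>>>> RIGHT
echo
<<<<<<< LEFT
delta
=======
echo
>>>>>>> RIGHT
delta

Derivation:
Final LEFT:  [hotel, golf, echo, delta, delta]
Final RIGHT: [golf, foxtrot, delta, echo, bravo]
i=0: L=hotel=BASE, R=golf -> take RIGHT -> golf
i=1: BASE=hotel L=golf R=foxtrot all differ -> CONFLICT
i=2: L=echo, R=delta=BASE -> take LEFT -> echo
i=3: BASE=alpha L=delta R=echo all differ -> CONFLICT
i=4: L=delta, R=bravo=BASE -> take LEFT -> delta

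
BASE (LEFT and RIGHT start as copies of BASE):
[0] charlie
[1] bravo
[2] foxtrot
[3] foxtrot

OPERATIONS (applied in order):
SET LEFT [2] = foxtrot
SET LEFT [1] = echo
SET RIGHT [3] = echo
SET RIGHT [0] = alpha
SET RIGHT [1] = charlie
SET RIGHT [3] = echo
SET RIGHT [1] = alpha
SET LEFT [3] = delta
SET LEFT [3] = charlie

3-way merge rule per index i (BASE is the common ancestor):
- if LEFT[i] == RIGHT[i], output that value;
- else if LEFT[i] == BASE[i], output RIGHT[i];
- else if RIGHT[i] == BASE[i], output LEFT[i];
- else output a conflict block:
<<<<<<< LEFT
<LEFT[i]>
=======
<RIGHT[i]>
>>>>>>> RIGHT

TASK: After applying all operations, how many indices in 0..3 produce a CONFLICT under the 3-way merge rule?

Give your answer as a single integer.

Answer: 2

Derivation:
Final LEFT:  [charlie, echo, foxtrot, charlie]
Final RIGHT: [alpha, alpha, foxtrot, echo]
i=0: L=charlie=BASE, R=alpha -> take RIGHT -> alpha
i=1: BASE=bravo L=echo R=alpha all differ -> CONFLICT
i=2: L=foxtrot R=foxtrot -> agree -> foxtrot
i=3: BASE=foxtrot L=charlie R=echo all differ -> CONFLICT
Conflict count: 2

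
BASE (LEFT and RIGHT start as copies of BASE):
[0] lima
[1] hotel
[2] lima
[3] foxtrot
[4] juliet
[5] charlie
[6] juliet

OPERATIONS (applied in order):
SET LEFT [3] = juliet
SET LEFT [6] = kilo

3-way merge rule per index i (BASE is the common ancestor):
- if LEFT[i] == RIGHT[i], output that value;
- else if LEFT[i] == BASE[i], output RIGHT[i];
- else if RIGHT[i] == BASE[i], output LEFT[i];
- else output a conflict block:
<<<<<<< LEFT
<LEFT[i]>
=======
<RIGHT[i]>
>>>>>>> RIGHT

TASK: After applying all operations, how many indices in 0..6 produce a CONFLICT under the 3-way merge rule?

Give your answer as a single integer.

Answer: 0

Derivation:
Final LEFT:  [lima, hotel, lima, juliet, juliet, charlie, kilo]
Final RIGHT: [lima, hotel, lima, foxtrot, juliet, charlie, juliet]
i=0: L=lima R=lima -> agree -> lima
i=1: L=hotel R=hotel -> agree -> hotel
i=2: L=lima R=lima -> agree -> lima
i=3: L=juliet, R=foxtrot=BASE -> take LEFT -> juliet
i=4: L=juliet R=juliet -> agree -> juliet
i=5: L=charlie R=charlie -> agree -> charlie
i=6: L=kilo, R=juliet=BASE -> take LEFT -> kilo
Conflict count: 0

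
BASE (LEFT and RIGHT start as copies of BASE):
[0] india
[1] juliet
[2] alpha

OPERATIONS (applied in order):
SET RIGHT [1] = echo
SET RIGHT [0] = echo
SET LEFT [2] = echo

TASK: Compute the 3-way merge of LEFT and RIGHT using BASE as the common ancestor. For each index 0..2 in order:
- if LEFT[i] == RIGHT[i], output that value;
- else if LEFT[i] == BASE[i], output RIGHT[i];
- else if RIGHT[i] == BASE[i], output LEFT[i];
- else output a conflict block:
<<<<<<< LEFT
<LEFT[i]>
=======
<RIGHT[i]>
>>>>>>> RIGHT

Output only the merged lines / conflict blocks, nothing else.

Final LEFT:  [india, juliet, echo]
Final RIGHT: [echo, echo, alpha]
i=0: L=india=BASE, R=echo -> take RIGHT -> echo
i=1: L=juliet=BASE, R=echo -> take RIGHT -> echo
i=2: L=echo, R=alpha=BASE -> take LEFT -> echo

Answer: echo
echo
echo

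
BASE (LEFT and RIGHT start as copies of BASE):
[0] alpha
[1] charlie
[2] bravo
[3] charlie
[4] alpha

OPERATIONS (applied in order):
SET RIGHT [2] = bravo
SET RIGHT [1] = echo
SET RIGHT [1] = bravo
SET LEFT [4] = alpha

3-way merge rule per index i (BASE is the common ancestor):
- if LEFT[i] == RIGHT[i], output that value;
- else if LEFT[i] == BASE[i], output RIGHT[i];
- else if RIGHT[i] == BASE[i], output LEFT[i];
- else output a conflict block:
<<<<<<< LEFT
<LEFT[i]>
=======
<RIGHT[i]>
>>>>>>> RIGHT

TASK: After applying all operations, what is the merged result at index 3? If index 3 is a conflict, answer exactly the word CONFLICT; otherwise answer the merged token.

Answer: charlie

Derivation:
Final LEFT:  [alpha, charlie, bravo, charlie, alpha]
Final RIGHT: [alpha, bravo, bravo, charlie, alpha]
i=0: L=alpha R=alpha -> agree -> alpha
i=1: L=charlie=BASE, R=bravo -> take RIGHT -> bravo
i=2: L=bravo R=bravo -> agree -> bravo
i=3: L=charlie R=charlie -> agree -> charlie
i=4: L=alpha R=alpha -> agree -> alpha
Index 3 -> charlie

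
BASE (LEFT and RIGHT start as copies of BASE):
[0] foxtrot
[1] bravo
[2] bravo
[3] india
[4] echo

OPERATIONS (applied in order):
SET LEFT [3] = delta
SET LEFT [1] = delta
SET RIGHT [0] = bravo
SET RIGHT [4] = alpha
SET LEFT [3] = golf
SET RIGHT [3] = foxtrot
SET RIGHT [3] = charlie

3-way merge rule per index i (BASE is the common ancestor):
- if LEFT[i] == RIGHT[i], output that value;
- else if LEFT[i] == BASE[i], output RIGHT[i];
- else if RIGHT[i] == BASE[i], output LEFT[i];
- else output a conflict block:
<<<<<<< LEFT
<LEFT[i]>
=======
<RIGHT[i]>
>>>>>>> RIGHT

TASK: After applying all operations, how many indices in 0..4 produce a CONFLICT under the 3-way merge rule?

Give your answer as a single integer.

Final LEFT:  [foxtrot, delta, bravo, golf, echo]
Final RIGHT: [bravo, bravo, bravo, charlie, alpha]
i=0: L=foxtrot=BASE, R=bravo -> take RIGHT -> bravo
i=1: L=delta, R=bravo=BASE -> take LEFT -> delta
i=2: L=bravo R=bravo -> agree -> bravo
i=3: BASE=india L=golf R=charlie all differ -> CONFLICT
i=4: L=echo=BASE, R=alpha -> take RIGHT -> alpha
Conflict count: 1

Answer: 1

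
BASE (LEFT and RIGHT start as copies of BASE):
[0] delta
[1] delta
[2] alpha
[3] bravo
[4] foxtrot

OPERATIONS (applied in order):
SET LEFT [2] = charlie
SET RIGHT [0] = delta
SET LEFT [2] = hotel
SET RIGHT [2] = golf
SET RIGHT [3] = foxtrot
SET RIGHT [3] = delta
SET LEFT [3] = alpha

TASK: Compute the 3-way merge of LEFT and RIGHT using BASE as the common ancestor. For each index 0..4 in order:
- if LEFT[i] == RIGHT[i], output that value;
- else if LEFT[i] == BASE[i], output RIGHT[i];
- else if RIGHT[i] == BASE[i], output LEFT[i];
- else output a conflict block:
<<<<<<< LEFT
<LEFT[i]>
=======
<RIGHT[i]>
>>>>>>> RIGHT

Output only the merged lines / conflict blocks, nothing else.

Answer: delta
delta
<<<<<<< LEFT
hotel
=======
golf
>>>>>>> RIGHT
<<<<<<< LEFT
alpha
=======
delta
>>>>>>> RIGHT
foxtrot

Derivation:
Final LEFT:  [delta, delta, hotel, alpha, foxtrot]
Final RIGHT: [delta, delta, golf, delta, foxtrot]
i=0: L=delta R=delta -> agree -> delta
i=1: L=delta R=delta -> agree -> delta
i=2: BASE=alpha L=hotel R=golf all differ -> CONFLICT
i=3: BASE=bravo L=alpha R=delta all differ -> CONFLICT
i=4: L=foxtrot R=foxtrot -> agree -> foxtrot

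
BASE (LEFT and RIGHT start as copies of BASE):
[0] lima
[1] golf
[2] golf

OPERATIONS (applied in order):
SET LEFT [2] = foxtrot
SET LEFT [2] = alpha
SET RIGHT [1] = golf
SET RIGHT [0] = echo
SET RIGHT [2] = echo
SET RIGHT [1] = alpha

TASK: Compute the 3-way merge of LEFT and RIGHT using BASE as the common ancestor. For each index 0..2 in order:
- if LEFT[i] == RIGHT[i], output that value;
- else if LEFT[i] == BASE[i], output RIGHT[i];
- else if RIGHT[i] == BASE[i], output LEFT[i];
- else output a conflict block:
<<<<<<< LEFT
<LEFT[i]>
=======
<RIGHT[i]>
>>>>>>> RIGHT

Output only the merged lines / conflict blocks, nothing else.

Final LEFT:  [lima, golf, alpha]
Final RIGHT: [echo, alpha, echo]
i=0: L=lima=BASE, R=echo -> take RIGHT -> echo
i=1: L=golf=BASE, R=alpha -> take RIGHT -> alpha
i=2: BASE=golf L=alpha R=echo all differ -> CONFLICT

Answer: echo
alpha
<<<<<<< LEFT
alpha
=======
echo
>>>>>>> RIGHT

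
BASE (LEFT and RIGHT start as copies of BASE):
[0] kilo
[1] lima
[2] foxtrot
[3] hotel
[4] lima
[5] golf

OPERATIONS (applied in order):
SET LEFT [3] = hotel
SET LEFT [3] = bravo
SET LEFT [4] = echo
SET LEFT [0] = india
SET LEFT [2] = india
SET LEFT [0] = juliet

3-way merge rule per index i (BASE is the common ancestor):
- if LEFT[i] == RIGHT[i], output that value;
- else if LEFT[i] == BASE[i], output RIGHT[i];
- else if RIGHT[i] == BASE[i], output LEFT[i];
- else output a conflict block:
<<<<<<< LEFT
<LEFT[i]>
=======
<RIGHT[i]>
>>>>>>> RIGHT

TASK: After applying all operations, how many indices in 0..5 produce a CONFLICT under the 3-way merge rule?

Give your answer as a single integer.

Final LEFT:  [juliet, lima, india, bravo, echo, golf]
Final RIGHT: [kilo, lima, foxtrot, hotel, lima, golf]
i=0: L=juliet, R=kilo=BASE -> take LEFT -> juliet
i=1: L=lima R=lima -> agree -> lima
i=2: L=india, R=foxtrot=BASE -> take LEFT -> india
i=3: L=bravo, R=hotel=BASE -> take LEFT -> bravo
i=4: L=echo, R=lima=BASE -> take LEFT -> echo
i=5: L=golf R=golf -> agree -> golf
Conflict count: 0

Answer: 0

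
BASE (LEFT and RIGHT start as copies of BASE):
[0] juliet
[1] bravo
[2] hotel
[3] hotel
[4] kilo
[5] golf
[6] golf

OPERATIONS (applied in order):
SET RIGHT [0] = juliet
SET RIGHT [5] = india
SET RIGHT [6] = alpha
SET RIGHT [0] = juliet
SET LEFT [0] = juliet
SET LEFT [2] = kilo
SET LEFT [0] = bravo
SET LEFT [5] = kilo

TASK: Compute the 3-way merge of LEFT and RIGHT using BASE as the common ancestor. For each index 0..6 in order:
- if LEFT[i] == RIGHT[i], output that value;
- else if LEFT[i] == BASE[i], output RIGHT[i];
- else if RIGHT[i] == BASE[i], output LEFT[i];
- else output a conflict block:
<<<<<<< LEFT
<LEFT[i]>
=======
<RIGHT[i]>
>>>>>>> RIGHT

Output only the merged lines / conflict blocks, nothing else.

Final LEFT:  [bravo, bravo, kilo, hotel, kilo, kilo, golf]
Final RIGHT: [juliet, bravo, hotel, hotel, kilo, india, alpha]
i=0: L=bravo, R=juliet=BASE -> take LEFT -> bravo
i=1: L=bravo R=bravo -> agree -> bravo
i=2: L=kilo, R=hotel=BASE -> take LEFT -> kilo
i=3: L=hotel R=hotel -> agree -> hotel
i=4: L=kilo R=kilo -> agree -> kilo
i=5: BASE=golf L=kilo R=india all differ -> CONFLICT
i=6: L=golf=BASE, R=alpha -> take RIGHT -> alpha

Answer: bravo
bravo
kilo
hotel
kilo
<<<<<<< LEFT
kilo
=======
india
>>>>>>> RIGHT
alpha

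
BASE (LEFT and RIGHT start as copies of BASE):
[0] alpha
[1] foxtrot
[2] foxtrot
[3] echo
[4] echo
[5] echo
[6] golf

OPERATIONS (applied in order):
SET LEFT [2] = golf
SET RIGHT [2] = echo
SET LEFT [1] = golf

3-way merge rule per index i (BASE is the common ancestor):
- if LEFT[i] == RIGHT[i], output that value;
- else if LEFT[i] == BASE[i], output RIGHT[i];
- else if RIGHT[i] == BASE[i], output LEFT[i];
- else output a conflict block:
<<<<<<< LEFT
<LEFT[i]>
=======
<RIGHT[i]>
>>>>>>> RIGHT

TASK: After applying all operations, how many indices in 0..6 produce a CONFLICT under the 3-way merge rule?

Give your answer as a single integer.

Final LEFT:  [alpha, golf, golf, echo, echo, echo, golf]
Final RIGHT: [alpha, foxtrot, echo, echo, echo, echo, golf]
i=0: L=alpha R=alpha -> agree -> alpha
i=1: L=golf, R=foxtrot=BASE -> take LEFT -> golf
i=2: BASE=foxtrot L=golf R=echo all differ -> CONFLICT
i=3: L=echo R=echo -> agree -> echo
i=4: L=echo R=echo -> agree -> echo
i=5: L=echo R=echo -> agree -> echo
i=6: L=golf R=golf -> agree -> golf
Conflict count: 1

Answer: 1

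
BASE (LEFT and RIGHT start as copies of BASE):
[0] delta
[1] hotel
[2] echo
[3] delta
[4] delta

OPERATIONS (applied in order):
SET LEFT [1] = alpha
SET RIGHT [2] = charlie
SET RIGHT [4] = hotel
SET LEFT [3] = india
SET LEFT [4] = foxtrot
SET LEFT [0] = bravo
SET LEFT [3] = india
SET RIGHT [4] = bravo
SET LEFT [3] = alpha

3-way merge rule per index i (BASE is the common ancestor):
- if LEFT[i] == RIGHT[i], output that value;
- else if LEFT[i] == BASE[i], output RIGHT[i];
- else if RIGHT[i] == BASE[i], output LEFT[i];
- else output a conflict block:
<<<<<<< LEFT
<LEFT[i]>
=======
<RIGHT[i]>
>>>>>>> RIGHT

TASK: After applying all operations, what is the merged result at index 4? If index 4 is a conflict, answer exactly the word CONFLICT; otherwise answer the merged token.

Answer: CONFLICT

Derivation:
Final LEFT:  [bravo, alpha, echo, alpha, foxtrot]
Final RIGHT: [delta, hotel, charlie, delta, bravo]
i=0: L=bravo, R=delta=BASE -> take LEFT -> bravo
i=1: L=alpha, R=hotel=BASE -> take LEFT -> alpha
i=2: L=echo=BASE, R=charlie -> take RIGHT -> charlie
i=3: L=alpha, R=delta=BASE -> take LEFT -> alpha
i=4: BASE=delta L=foxtrot R=bravo all differ -> CONFLICT
Index 4 -> CONFLICT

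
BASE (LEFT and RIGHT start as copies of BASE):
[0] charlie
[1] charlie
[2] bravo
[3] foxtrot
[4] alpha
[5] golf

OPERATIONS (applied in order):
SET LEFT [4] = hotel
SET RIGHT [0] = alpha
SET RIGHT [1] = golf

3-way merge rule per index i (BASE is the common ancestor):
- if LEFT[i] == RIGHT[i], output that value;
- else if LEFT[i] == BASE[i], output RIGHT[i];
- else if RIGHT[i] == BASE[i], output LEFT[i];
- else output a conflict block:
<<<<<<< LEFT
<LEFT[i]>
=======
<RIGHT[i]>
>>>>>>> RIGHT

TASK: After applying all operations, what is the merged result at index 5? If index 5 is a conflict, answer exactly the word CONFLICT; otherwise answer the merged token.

Answer: golf

Derivation:
Final LEFT:  [charlie, charlie, bravo, foxtrot, hotel, golf]
Final RIGHT: [alpha, golf, bravo, foxtrot, alpha, golf]
i=0: L=charlie=BASE, R=alpha -> take RIGHT -> alpha
i=1: L=charlie=BASE, R=golf -> take RIGHT -> golf
i=2: L=bravo R=bravo -> agree -> bravo
i=3: L=foxtrot R=foxtrot -> agree -> foxtrot
i=4: L=hotel, R=alpha=BASE -> take LEFT -> hotel
i=5: L=golf R=golf -> agree -> golf
Index 5 -> golf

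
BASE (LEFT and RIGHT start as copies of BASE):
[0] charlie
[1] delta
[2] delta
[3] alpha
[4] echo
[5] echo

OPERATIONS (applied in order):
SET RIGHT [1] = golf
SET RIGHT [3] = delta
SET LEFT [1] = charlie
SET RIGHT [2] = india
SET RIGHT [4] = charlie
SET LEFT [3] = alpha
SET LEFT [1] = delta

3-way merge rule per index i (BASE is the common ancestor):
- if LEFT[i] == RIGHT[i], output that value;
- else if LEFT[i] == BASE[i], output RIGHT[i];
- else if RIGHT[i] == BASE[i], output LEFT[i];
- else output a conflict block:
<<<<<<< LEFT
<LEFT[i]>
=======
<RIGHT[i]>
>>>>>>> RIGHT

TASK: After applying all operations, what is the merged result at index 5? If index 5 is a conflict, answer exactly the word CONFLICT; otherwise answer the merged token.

Final LEFT:  [charlie, delta, delta, alpha, echo, echo]
Final RIGHT: [charlie, golf, india, delta, charlie, echo]
i=0: L=charlie R=charlie -> agree -> charlie
i=1: L=delta=BASE, R=golf -> take RIGHT -> golf
i=2: L=delta=BASE, R=india -> take RIGHT -> india
i=3: L=alpha=BASE, R=delta -> take RIGHT -> delta
i=4: L=echo=BASE, R=charlie -> take RIGHT -> charlie
i=5: L=echo R=echo -> agree -> echo
Index 5 -> echo

Answer: echo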